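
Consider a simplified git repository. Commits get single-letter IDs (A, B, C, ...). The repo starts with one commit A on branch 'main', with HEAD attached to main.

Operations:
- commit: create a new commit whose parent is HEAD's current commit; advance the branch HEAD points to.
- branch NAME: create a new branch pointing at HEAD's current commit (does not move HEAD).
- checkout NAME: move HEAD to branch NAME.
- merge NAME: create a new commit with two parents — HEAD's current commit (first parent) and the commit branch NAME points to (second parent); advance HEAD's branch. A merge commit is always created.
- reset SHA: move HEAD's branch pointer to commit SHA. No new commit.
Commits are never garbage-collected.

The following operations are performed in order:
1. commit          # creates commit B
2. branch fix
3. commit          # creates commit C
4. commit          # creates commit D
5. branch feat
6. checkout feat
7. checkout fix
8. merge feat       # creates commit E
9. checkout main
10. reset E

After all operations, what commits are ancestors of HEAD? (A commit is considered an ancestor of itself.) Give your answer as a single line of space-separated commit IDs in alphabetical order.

Answer: A B C D E

Derivation:
After op 1 (commit): HEAD=main@B [main=B]
After op 2 (branch): HEAD=main@B [fix=B main=B]
After op 3 (commit): HEAD=main@C [fix=B main=C]
After op 4 (commit): HEAD=main@D [fix=B main=D]
After op 5 (branch): HEAD=main@D [feat=D fix=B main=D]
After op 6 (checkout): HEAD=feat@D [feat=D fix=B main=D]
After op 7 (checkout): HEAD=fix@B [feat=D fix=B main=D]
After op 8 (merge): HEAD=fix@E [feat=D fix=E main=D]
After op 9 (checkout): HEAD=main@D [feat=D fix=E main=D]
After op 10 (reset): HEAD=main@E [feat=D fix=E main=E]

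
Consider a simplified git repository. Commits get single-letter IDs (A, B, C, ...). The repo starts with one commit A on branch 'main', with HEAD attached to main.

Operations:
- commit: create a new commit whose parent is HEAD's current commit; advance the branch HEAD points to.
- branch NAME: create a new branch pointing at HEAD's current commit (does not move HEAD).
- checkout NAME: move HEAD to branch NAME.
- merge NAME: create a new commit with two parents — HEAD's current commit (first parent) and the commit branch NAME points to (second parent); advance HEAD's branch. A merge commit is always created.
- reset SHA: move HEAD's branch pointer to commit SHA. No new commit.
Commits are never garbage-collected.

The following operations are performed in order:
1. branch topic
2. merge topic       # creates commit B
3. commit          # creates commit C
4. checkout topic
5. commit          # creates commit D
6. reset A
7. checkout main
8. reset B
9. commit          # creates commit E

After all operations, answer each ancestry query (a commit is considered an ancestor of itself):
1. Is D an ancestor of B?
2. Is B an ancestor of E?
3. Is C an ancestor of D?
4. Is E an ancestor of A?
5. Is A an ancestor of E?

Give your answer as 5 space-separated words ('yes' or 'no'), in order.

After op 1 (branch): HEAD=main@A [main=A topic=A]
After op 2 (merge): HEAD=main@B [main=B topic=A]
After op 3 (commit): HEAD=main@C [main=C topic=A]
After op 4 (checkout): HEAD=topic@A [main=C topic=A]
After op 5 (commit): HEAD=topic@D [main=C topic=D]
After op 6 (reset): HEAD=topic@A [main=C topic=A]
After op 7 (checkout): HEAD=main@C [main=C topic=A]
After op 8 (reset): HEAD=main@B [main=B topic=A]
After op 9 (commit): HEAD=main@E [main=E topic=A]
ancestors(B) = {A,B}; D in? no
ancestors(E) = {A,B,E}; B in? yes
ancestors(D) = {A,D}; C in? no
ancestors(A) = {A}; E in? no
ancestors(E) = {A,B,E}; A in? yes

Answer: no yes no no yes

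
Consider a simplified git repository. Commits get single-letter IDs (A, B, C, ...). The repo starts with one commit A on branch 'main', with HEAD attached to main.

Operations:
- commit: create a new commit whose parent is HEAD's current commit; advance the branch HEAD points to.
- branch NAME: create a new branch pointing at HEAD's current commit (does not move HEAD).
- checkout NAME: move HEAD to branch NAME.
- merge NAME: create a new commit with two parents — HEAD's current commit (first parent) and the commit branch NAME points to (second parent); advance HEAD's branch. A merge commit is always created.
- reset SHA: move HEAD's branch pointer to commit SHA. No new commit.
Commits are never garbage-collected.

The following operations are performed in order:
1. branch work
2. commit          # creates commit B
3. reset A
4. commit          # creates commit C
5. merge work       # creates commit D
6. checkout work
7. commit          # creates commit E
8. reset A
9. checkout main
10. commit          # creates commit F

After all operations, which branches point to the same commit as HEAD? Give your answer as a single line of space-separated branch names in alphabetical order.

After op 1 (branch): HEAD=main@A [main=A work=A]
After op 2 (commit): HEAD=main@B [main=B work=A]
After op 3 (reset): HEAD=main@A [main=A work=A]
After op 4 (commit): HEAD=main@C [main=C work=A]
After op 5 (merge): HEAD=main@D [main=D work=A]
After op 6 (checkout): HEAD=work@A [main=D work=A]
After op 7 (commit): HEAD=work@E [main=D work=E]
After op 8 (reset): HEAD=work@A [main=D work=A]
After op 9 (checkout): HEAD=main@D [main=D work=A]
After op 10 (commit): HEAD=main@F [main=F work=A]

Answer: main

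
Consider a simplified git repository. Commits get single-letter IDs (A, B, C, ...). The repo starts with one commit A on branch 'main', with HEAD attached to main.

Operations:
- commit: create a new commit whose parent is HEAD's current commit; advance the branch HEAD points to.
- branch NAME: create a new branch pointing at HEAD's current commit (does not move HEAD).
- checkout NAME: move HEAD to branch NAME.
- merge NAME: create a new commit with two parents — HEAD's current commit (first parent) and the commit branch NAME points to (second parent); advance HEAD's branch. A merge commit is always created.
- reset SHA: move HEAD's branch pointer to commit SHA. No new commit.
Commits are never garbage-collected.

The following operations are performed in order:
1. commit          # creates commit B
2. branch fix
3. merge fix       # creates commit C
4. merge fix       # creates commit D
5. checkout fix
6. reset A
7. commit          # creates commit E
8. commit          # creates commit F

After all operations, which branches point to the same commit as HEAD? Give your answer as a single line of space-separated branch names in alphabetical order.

Answer: fix

Derivation:
After op 1 (commit): HEAD=main@B [main=B]
After op 2 (branch): HEAD=main@B [fix=B main=B]
After op 3 (merge): HEAD=main@C [fix=B main=C]
After op 4 (merge): HEAD=main@D [fix=B main=D]
After op 5 (checkout): HEAD=fix@B [fix=B main=D]
After op 6 (reset): HEAD=fix@A [fix=A main=D]
After op 7 (commit): HEAD=fix@E [fix=E main=D]
After op 8 (commit): HEAD=fix@F [fix=F main=D]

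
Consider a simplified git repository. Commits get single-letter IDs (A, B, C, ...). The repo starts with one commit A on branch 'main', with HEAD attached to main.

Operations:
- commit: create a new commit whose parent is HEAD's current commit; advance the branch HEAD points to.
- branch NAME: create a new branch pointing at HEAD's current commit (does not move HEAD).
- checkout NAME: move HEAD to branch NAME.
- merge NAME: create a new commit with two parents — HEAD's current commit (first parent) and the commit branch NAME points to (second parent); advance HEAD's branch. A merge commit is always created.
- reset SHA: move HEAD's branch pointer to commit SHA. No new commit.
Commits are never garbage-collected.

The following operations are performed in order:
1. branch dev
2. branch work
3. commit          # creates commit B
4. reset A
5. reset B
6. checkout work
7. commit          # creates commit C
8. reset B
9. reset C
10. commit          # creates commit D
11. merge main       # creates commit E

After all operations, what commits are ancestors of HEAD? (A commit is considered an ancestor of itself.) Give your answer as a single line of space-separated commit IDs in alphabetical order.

Answer: A B C D E

Derivation:
After op 1 (branch): HEAD=main@A [dev=A main=A]
After op 2 (branch): HEAD=main@A [dev=A main=A work=A]
After op 3 (commit): HEAD=main@B [dev=A main=B work=A]
After op 4 (reset): HEAD=main@A [dev=A main=A work=A]
After op 5 (reset): HEAD=main@B [dev=A main=B work=A]
After op 6 (checkout): HEAD=work@A [dev=A main=B work=A]
After op 7 (commit): HEAD=work@C [dev=A main=B work=C]
After op 8 (reset): HEAD=work@B [dev=A main=B work=B]
After op 9 (reset): HEAD=work@C [dev=A main=B work=C]
After op 10 (commit): HEAD=work@D [dev=A main=B work=D]
After op 11 (merge): HEAD=work@E [dev=A main=B work=E]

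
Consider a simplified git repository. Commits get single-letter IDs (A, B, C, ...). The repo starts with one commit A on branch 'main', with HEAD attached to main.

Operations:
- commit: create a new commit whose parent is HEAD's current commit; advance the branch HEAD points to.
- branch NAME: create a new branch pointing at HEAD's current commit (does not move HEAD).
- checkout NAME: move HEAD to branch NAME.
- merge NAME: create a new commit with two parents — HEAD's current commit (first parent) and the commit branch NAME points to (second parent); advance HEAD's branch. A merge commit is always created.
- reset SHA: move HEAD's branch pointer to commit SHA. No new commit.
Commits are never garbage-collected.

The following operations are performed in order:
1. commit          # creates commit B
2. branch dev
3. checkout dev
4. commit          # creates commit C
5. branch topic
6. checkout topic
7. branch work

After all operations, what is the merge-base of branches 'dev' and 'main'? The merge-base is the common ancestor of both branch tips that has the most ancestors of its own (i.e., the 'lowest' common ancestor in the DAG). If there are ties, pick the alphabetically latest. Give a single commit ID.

Answer: B

Derivation:
After op 1 (commit): HEAD=main@B [main=B]
After op 2 (branch): HEAD=main@B [dev=B main=B]
After op 3 (checkout): HEAD=dev@B [dev=B main=B]
After op 4 (commit): HEAD=dev@C [dev=C main=B]
After op 5 (branch): HEAD=dev@C [dev=C main=B topic=C]
After op 6 (checkout): HEAD=topic@C [dev=C main=B topic=C]
After op 7 (branch): HEAD=topic@C [dev=C main=B topic=C work=C]
ancestors(dev=C): ['A', 'B', 'C']
ancestors(main=B): ['A', 'B']
common: ['A', 'B']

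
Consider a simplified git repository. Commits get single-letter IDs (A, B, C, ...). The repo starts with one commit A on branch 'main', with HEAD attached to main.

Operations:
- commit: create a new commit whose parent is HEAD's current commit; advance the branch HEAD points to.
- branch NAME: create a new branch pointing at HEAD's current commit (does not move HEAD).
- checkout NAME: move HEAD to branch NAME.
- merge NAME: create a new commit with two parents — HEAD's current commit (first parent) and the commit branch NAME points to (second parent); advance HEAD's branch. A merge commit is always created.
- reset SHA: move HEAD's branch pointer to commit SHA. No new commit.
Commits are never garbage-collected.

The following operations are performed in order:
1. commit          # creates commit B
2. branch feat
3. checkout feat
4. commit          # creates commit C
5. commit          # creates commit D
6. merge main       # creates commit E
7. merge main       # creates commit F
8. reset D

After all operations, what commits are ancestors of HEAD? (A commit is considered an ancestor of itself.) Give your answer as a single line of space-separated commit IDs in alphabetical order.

After op 1 (commit): HEAD=main@B [main=B]
After op 2 (branch): HEAD=main@B [feat=B main=B]
After op 3 (checkout): HEAD=feat@B [feat=B main=B]
After op 4 (commit): HEAD=feat@C [feat=C main=B]
After op 5 (commit): HEAD=feat@D [feat=D main=B]
After op 6 (merge): HEAD=feat@E [feat=E main=B]
After op 7 (merge): HEAD=feat@F [feat=F main=B]
After op 8 (reset): HEAD=feat@D [feat=D main=B]

Answer: A B C D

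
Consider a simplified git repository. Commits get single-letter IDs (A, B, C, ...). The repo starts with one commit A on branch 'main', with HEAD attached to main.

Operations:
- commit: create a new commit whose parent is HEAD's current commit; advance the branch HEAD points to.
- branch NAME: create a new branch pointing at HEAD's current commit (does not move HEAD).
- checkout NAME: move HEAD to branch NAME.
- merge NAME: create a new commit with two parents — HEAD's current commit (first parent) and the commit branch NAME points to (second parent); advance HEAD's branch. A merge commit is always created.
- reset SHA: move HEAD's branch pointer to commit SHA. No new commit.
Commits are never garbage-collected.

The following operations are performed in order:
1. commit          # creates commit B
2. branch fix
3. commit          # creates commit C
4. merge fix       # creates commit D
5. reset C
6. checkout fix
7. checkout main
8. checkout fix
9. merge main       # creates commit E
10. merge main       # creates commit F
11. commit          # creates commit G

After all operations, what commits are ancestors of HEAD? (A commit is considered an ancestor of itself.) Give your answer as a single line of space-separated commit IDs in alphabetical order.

After op 1 (commit): HEAD=main@B [main=B]
After op 2 (branch): HEAD=main@B [fix=B main=B]
After op 3 (commit): HEAD=main@C [fix=B main=C]
After op 4 (merge): HEAD=main@D [fix=B main=D]
After op 5 (reset): HEAD=main@C [fix=B main=C]
After op 6 (checkout): HEAD=fix@B [fix=B main=C]
After op 7 (checkout): HEAD=main@C [fix=B main=C]
After op 8 (checkout): HEAD=fix@B [fix=B main=C]
After op 9 (merge): HEAD=fix@E [fix=E main=C]
After op 10 (merge): HEAD=fix@F [fix=F main=C]
After op 11 (commit): HEAD=fix@G [fix=G main=C]

Answer: A B C E F G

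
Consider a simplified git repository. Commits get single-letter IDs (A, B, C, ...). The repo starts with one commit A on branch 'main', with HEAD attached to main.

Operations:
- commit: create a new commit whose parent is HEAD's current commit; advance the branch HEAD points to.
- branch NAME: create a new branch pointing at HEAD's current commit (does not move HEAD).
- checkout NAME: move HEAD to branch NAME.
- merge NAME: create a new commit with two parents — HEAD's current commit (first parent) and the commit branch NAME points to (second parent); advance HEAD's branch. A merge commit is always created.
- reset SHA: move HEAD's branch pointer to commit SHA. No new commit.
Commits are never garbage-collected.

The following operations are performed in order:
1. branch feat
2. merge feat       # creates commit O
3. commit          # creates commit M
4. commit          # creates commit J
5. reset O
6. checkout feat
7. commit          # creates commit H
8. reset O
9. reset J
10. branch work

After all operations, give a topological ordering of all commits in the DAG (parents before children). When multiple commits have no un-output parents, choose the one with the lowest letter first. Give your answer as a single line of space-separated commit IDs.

Answer: A H O M J

Derivation:
After op 1 (branch): HEAD=main@A [feat=A main=A]
After op 2 (merge): HEAD=main@O [feat=A main=O]
After op 3 (commit): HEAD=main@M [feat=A main=M]
After op 4 (commit): HEAD=main@J [feat=A main=J]
After op 5 (reset): HEAD=main@O [feat=A main=O]
After op 6 (checkout): HEAD=feat@A [feat=A main=O]
After op 7 (commit): HEAD=feat@H [feat=H main=O]
After op 8 (reset): HEAD=feat@O [feat=O main=O]
After op 9 (reset): HEAD=feat@J [feat=J main=O]
After op 10 (branch): HEAD=feat@J [feat=J main=O work=J]
commit A: parents=[]
commit H: parents=['A']
commit J: parents=['M']
commit M: parents=['O']
commit O: parents=['A', 'A']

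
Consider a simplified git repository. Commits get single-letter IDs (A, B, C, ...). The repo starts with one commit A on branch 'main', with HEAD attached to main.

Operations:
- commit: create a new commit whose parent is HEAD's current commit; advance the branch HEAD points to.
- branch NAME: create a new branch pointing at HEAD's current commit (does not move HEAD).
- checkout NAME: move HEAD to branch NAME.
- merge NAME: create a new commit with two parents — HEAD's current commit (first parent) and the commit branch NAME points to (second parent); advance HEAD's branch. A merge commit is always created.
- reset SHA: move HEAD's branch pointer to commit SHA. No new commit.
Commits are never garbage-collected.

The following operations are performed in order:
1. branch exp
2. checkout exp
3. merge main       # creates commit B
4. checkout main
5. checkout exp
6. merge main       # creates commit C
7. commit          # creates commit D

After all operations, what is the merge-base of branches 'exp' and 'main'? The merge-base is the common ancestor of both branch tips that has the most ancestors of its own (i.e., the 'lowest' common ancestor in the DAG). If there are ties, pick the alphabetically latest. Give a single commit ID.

After op 1 (branch): HEAD=main@A [exp=A main=A]
After op 2 (checkout): HEAD=exp@A [exp=A main=A]
After op 3 (merge): HEAD=exp@B [exp=B main=A]
After op 4 (checkout): HEAD=main@A [exp=B main=A]
After op 5 (checkout): HEAD=exp@B [exp=B main=A]
After op 6 (merge): HEAD=exp@C [exp=C main=A]
After op 7 (commit): HEAD=exp@D [exp=D main=A]
ancestors(exp=D): ['A', 'B', 'C', 'D']
ancestors(main=A): ['A']
common: ['A']

Answer: A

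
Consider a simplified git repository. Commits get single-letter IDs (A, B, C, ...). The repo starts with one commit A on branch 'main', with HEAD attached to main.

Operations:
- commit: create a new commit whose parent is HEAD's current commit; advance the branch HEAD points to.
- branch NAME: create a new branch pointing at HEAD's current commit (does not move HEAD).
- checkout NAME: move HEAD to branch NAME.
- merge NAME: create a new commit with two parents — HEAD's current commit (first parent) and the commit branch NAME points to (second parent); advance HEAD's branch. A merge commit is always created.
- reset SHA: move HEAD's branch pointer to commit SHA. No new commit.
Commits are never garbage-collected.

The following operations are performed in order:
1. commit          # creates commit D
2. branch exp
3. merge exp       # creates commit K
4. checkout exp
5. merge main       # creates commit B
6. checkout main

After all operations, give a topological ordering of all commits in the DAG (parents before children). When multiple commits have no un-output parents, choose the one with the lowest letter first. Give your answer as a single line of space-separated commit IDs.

After op 1 (commit): HEAD=main@D [main=D]
After op 2 (branch): HEAD=main@D [exp=D main=D]
After op 3 (merge): HEAD=main@K [exp=D main=K]
After op 4 (checkout): HEAD=exp@D [exp=D main=K]
After op 5 (merge): HEAD=exp@B [exp=B main=K]
After op 6 (checkout): HEAD=main@K [exp=B main=K]
commit A: parents=[]
commit B: parents=['D', 'K']
commit D: parents=['A']
commit K: parents=['D', 'D']

Answer: A D K B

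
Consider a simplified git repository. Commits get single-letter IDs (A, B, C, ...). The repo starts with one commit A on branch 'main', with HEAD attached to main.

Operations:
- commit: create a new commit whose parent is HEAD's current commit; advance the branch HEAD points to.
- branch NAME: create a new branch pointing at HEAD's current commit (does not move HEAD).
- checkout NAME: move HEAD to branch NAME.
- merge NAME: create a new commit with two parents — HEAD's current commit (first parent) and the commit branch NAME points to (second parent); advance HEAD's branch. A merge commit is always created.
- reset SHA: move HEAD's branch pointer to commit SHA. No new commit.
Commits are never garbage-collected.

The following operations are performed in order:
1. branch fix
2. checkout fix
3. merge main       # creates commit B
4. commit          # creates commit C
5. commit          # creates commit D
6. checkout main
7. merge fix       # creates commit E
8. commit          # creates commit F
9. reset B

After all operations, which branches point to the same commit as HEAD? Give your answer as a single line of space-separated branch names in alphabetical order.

After op 1 (branch): HEAD=main@A [fix=A main=A]
After op 2 (checkout): HEAD=fix@A [fix=A main=A]
After op 3 (merge): HEAD=fix@B [fix=B main=A]
After op 4 (commit): HEAD=fix@C [fix=C main=A]
After op 5 (commit): HEAD=fix@D [fix=D main=A]
After op 6 (checkout): HEAD=main@A [fix=D main=A]
After op 7 (merge): HEAD=main@E [fix=D main=E]
After op 8 (commit): HEAD=main@F [fix=D main=F]
After op 9 (reset): HEAD=main@B [fix=D main=B]

Answer: main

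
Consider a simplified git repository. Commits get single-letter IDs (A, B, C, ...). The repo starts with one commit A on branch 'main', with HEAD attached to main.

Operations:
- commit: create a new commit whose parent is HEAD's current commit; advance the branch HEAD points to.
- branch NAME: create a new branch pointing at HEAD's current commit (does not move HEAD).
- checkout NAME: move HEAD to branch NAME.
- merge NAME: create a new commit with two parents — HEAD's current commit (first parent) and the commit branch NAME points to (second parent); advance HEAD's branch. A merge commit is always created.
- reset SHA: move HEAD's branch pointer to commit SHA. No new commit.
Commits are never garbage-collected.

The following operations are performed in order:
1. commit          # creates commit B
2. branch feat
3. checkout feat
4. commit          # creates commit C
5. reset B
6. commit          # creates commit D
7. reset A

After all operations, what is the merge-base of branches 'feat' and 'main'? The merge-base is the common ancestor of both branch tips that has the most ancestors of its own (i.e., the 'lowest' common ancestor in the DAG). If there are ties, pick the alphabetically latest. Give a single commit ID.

Answer: A

Derivation:
After op 1 (commit): HEAD=main@B [main=B]
After op 2 (branch): HEAD=main@B [feat=B main=B]
After op 3 (checkout): HEAD=feat@B [feat=B main=B]
After op 4 (commit): HEAD=feat@C [feat=C main=B]
After op 5 (reset): HEAD=feat@B [feat=B main=B]
After op 6 (commit): HEAD=feat@D [feat=D main=B]
After op 7 (reset): HEAD=feat@A [feat=A main=B]
ancestors(feat=A): ['A']
ancestors(main=B): ['A', 'B']
common: ['A']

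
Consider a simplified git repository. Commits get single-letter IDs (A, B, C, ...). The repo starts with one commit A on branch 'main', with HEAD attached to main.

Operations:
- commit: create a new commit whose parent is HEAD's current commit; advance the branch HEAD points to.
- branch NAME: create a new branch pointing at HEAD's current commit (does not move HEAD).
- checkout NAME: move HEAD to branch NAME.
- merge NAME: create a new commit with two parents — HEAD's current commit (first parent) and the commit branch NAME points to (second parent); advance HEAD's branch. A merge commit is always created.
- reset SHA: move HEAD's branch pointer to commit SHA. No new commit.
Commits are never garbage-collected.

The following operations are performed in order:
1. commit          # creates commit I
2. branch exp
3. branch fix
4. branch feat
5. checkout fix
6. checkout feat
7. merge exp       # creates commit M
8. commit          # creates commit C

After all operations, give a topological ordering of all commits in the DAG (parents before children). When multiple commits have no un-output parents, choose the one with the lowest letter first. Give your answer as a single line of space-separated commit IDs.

Answer: A I M C

Derivation:
After op 1 (commit): HEAD=main@I [main=I]
After op 2 (branch): HEAD=main@I [exp=I main=I]
After op 3 (branch): HEAD=main@I [exp=I fix=I main=I]
After op 4 (branch): HEAD=main@I [exp=I feat=I fix=I main=I]
After op 5 (checkout): HEAD=fix@I [exp=I feat=I fix=I main=I]
After op 6 (checkout): HEAD=feat@I [exp=I feat=I fix=I main=I]
After op 7 (merge): HEAD=feat@M [exp=I feat=M fix=I main=I]
After op 8 (commit): HEAD=feat@C [exp=I feat=C fix=I main=I]
commit A: parents=[]
commit C: parents=['M']
commit I: parents=['A']
commit M: parents=['I', 'I']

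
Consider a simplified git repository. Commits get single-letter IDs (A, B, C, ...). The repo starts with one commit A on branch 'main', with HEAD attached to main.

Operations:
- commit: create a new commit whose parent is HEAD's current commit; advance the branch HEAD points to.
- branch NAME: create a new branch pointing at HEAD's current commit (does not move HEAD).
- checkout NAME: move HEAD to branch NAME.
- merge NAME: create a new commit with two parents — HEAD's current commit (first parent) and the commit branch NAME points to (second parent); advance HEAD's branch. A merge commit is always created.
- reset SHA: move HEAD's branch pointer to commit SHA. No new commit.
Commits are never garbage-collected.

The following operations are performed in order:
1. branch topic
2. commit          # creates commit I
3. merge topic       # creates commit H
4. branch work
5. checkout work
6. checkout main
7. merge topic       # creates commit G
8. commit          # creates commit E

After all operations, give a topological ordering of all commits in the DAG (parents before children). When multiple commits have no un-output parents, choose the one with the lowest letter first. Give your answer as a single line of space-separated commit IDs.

Answer: A I H G E

Derivation:
After op 1 (branch): HEAD=main@A [main=A topic=A]
After op 2 (commit): HEAD=main@I [main=I topic=A]
After op 3 (merge): HEAD=main@H [main=H topic=A]
After op 4 (branch): HEAD=main@H [main=H topic=A work=H]
After op 5 (checkout): HEAD=work@H [main=H topic=A work=H]
After op 6 (checkout): HEAD=main@H [main=H topic=A work=H]
After op 7 (merge): HEAD=main@G [main=G topic=A work=H]
After op 8 (commit): HEAD=main@E [main=E topic=A work=H]
commit A: parents=[]
commit E: parents=['G']
commit G: parents=['H', 'A']
commit H: parents=['I', 'A']
commit I: parents=['A']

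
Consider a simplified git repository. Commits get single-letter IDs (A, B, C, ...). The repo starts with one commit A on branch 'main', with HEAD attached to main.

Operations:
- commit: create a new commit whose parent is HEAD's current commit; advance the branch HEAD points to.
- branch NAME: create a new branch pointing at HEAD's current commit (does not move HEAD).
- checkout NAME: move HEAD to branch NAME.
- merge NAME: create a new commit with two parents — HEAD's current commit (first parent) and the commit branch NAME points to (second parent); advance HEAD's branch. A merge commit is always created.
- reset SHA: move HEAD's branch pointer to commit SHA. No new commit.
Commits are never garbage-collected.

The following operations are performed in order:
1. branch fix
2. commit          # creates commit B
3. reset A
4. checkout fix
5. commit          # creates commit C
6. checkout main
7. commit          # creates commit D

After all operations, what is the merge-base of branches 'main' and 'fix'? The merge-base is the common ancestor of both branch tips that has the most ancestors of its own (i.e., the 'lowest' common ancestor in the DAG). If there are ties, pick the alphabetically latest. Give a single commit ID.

After op 1 (branch): HEAD=main@A [fix=A main=A]
After op 2 (commit): HEAD=main@B [fix=A main=B]
After op 3 (reset): HEAD=main@A [fix=A main=A]
After op 4 (checkout): HEAD=fix@A [fix=A main=A]
After op 5 (commit): HEAD=fix@C [fix=C main=A]
After op 6 (checkout): HEAD=main@A [fix=C main=A]
After op 7 (commit): HEAD=main@D [fix=C main=D]
ancestors(main=D): ['A', 'D']
ancestors(fix=C): ['A', 'C']
common: ['A']

Answer: A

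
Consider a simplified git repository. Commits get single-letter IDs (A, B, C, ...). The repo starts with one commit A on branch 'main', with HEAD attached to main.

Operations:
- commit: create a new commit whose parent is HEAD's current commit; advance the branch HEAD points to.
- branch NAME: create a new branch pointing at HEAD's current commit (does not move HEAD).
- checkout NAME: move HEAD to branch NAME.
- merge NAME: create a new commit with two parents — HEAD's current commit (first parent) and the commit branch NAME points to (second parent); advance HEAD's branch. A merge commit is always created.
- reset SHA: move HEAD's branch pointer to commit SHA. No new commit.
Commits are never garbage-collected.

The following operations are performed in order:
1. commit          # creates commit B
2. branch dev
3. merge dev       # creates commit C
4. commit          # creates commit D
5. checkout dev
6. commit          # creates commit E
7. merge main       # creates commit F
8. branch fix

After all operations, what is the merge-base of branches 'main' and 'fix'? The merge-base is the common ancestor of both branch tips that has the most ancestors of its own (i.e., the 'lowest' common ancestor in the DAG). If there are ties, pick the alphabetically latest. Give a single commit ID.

After op 1 (commit): HEAD=main@B [main=B]
After op 2 (branch): HEAD=main@B [dev=B main=B]
After op 3 (merge): HEAD=main@C [dev=B main=C]
After op 4 (commit): HEAD=main@D [dev=B main=D]
After op 5 (checkout): HEAD=dev@B [dev=B main=D]
After op 6 (commit): HEAD=dev@E [dev=E main=D]
After op 7 (merge): HEAD=dev@F [dev=F main=D]
After op 8 (branch): HEAD=dev@F [dev=F fix=F main=D]
ancestors(main=D): ['A', 'B', 'C', 'D']
ancestors(fix=F): ['A', 'B', 'C', 'D', 'E', 'F']
common: ['A', 'B', 'C', 'D']

Answer: D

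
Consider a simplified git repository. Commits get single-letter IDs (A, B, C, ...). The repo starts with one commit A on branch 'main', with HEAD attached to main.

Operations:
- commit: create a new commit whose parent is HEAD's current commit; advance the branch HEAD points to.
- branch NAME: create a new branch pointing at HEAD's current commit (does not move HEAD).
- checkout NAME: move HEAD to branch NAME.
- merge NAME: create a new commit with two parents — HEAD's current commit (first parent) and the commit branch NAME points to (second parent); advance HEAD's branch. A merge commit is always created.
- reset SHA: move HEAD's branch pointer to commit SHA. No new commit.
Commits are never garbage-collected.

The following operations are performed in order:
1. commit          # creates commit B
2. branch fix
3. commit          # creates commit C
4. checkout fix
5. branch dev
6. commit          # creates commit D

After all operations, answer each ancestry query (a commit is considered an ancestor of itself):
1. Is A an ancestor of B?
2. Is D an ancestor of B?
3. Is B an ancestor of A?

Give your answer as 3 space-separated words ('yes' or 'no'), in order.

Answer: yes no no

Derivation:
After op 1 (commit): HEAD=main@B [main=B]
After op 2 (branch): HEAD=main@B [fix=B main=B]
After op 3 (commit): HEAD=main@C [fix=B main=C]
After op 4 (checkout): HEAD=fix@B [fix=B main=C]
After op 5 (branch): HEAD=fix@B [dev=B fix=B main=C]
After op 6 (commit): HEAD=fix@D [dev=B fix=D main=C]
ancestors(B) = {A,B}; A in? yes
ancestors(B) = {A,B}; D in? no
ancestors(A) = {A}; B in? no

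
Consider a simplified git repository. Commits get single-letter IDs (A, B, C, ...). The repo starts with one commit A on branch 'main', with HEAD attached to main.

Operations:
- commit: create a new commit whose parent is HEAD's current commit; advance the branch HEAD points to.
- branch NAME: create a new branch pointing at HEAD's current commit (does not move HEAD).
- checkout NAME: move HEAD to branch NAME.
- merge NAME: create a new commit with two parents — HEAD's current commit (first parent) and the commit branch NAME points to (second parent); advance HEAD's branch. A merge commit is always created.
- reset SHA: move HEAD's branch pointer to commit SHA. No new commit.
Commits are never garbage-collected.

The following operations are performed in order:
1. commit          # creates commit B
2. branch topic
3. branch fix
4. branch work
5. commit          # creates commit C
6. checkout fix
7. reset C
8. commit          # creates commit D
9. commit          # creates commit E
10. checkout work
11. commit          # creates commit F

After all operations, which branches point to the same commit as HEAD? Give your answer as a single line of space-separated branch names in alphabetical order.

After op 1 (commit): HEAD=main@B [main=B]
After op 2 (branch): HEAD=main@B [main=B topic=B]
After op 3 (branch): HEAD=main@B [fix=B main=B topic=B]
After op 4 (branch): HEAD=main@B [fix=B main=B topic=B work=B]
After op 5 (commit): HEAD=main@C [fix=B main=C topic=B work=B]
After op 6 (checkout): HEAD=fix@B [fix=B main=C topic=B work=B]
After op 7 (reset): HEAD=fix@C [fix=C main=C topic=B work=B]
After op 8 (commit): HEAD=fix@D [fix=D main=C topic=B work=B]
After op 9 (commit): HEAD=fix@E [fix=E main=C topic=B work=B]
After op 10 (checkout): HEAD=work@B [fix=E main=C topic=B work=B]
After op 11 (commit): HEAD=work@F [fix=E main=C topic=B work=F]

Answer: work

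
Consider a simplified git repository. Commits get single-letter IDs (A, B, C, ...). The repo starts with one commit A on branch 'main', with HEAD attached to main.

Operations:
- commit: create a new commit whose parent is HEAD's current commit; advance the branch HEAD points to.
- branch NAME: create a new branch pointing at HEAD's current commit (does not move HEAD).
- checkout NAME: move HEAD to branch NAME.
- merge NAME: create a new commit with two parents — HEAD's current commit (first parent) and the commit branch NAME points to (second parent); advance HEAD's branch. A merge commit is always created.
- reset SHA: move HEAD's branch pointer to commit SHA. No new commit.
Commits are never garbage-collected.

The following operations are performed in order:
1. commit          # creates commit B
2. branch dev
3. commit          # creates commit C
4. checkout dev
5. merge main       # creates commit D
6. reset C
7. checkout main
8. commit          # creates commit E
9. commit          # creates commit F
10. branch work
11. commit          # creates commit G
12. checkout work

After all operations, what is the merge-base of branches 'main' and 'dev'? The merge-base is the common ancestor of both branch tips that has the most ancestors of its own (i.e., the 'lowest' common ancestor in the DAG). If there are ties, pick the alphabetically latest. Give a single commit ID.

After op 1 (commit): HEAD=main@B [main=B]
After op 2 (branch): HEAD=main@B [dev=B main=B]
After op 3 (commit): HEAD=main@C [dev=B main=C]
After op 4 (checkout): HEAD=dev@B [dev=B main=C]
After op 5 (merge): HEAD=dev@D [dev=D main=C]
After op 6 (reset): HEAD=dev@C [dev=C main=C]
After op 7 (checkout): HEAD=main@C [dev=C main=C]
After op 8 (commit): HEAD=main@E [dev=C main=E]
After op 9 (commit): HEAD=main@F [dev=C main=F]
After op 10 (branch): HEAD=main@F [dev=C main=F work=F]
After op 11 (commit): HEAD=main@G [dev=C main=G work=F]
After op 12 (checkout): HEAD=work@F [dev=C main=G work=F]
ancestors(main=G): ['A', 'B', 'C', 'E', 'F', 'G']
ancestors(dev=C): ['A', 'B', 'C']
common: ['A', 'B', 'C']

Answer: C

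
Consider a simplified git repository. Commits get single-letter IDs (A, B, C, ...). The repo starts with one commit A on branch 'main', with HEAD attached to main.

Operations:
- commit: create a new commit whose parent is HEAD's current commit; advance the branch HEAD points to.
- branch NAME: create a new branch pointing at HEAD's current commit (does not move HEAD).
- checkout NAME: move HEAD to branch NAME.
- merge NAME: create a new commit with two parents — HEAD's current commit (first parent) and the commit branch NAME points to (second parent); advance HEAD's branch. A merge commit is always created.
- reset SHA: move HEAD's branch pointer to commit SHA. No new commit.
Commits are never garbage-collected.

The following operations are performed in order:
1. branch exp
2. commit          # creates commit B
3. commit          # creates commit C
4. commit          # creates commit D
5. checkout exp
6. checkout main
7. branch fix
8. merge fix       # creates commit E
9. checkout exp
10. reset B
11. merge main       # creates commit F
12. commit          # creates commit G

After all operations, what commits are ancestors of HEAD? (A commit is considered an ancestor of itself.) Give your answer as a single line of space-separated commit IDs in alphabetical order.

Answer: A B C D E F G

Derivation:
After op 1 (branch): HEAD=main@A [exp=A main=A]
After op 2 (commit): HEAD=main@B [exp=A main=B]
After op 3 (commit): HEAD=main@C [exp=A main=C]
After op 4 (commit): HEAD=main@D [exp=A main=D]
After op 5 (checkout): HEAD=exp@A [exp=A main=D]
After op 6 (checkout): HEAD=main@D [exp=A main=D]
After op 7 (branch): HEAD=main@D [exp=A fix=D main=D]
After op 8 (merge): HEAD=main@E [exp=A fix=D main=E]
After op 9 (checkout): HEAD=exp@A [exp=A fix=D main=E]
After op 10 (reset): HEAD=exp@B [exp=B fix=D main=E]
After op 11 (merge): HEAD=exp@F [exp=F fix=D main=E]
After op 12 (commit): HEAD=exp@G [exp=G fix=D main=E]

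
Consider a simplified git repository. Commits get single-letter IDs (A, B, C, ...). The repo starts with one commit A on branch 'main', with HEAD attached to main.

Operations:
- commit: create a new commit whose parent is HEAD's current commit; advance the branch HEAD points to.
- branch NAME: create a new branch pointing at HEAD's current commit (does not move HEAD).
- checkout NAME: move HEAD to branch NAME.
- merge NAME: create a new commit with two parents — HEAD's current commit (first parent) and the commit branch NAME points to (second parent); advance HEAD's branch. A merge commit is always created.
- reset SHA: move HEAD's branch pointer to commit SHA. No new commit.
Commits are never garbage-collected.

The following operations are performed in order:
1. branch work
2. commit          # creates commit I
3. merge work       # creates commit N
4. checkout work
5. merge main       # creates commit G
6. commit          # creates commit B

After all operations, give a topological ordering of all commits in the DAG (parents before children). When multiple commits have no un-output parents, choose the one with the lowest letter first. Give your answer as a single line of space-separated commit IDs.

After op 1 (branch): HEAD=main@A [main=A work=A]
After op 2 (commit): HEAD=main@I [main=I work=A]
After op 3 (merge): HEAD=main@N [main=N work=A]
After op 4 (checkout): HEAD=work@A [main=N work=A]
After op 5 (merge): HEAD=work@G [main=N work=G]
After op 6 (commit): HEAD=work@B [main=N work=B]
commit A: parents=[]
commit B: parents=['G']
commit G: parents=['A', 'N']
commit I: parents=['A']
commit N: parents=['I', 'A']

Answer: A I N G B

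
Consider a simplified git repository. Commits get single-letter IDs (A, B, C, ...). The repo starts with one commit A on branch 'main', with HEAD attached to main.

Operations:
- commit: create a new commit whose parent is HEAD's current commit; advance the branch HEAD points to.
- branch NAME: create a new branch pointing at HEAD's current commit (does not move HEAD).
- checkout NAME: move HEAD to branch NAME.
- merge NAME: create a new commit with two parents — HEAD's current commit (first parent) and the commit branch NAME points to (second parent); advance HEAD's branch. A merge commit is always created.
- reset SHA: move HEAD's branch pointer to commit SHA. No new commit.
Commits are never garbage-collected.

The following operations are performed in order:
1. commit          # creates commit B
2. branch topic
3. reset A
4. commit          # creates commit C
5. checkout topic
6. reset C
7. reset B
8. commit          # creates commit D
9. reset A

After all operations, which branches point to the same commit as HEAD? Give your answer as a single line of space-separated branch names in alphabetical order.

Answer: topic

Derivation:
After op 1 (commit): HEAD=main@B [main=B]
After op 2 (branch): HEAD=main@B [main=B topic=B]
After op 3 (reset): HEAD=main@A [main=A topic=B]
After op 4 (commit): HEAD=main@C [main=C topic=B]
After op 5 (checkout): HEAD=topic@B [main=C topic=B]
After op 6 (reset): HEAD=topic@C [main=C topic=C]
After op 7 (reset): HEAD=topic@B [main=C topic=B]
After op 8 (commit): HEAD=topic@D [main=C topic=D]
After op 9 (reset): HEAD=topic@A [main=C topic=A]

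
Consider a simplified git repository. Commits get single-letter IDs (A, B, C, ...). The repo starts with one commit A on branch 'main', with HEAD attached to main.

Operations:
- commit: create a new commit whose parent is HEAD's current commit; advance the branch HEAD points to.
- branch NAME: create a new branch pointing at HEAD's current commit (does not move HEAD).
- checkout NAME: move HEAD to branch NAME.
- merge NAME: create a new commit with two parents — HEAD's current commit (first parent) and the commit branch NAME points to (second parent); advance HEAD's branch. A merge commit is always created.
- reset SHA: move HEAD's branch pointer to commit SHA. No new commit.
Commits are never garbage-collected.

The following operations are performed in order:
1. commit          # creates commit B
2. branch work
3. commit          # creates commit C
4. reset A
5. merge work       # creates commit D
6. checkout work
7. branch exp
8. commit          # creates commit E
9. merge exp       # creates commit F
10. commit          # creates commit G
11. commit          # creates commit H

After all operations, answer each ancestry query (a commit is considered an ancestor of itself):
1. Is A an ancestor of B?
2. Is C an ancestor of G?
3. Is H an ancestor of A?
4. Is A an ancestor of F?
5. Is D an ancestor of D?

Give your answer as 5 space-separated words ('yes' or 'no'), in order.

After op 1 (commit): HEAD=main@B [main=B]
After op 2 (branch): HEAD=main@B [main=B work=B]
After op 3 (commit): HEAD=main@C [main=C work=B]
After op 4 (reset): HEAD=main@A [main=A work=B]
After op 5 (merge): HEAD=main@D [main=D work=B]
After op 6 (checkout): HEAD=work@B [main=D work=B]
After op 7 (branch): HEAD=work@B [exp=B main=D work=B]
After op 8 (commit): HEAD=work@E [exp=B main=D work=E]
After op 9 (merge): HEAD=work@F [exp=B main=D work=F]
After op 10 (commit): HEAD=work@G [exp=B main=D work=G]
After op 11 (commit): HEAD=work@H [exp=B main=D work=H]
ancestors(B) = {A,B}; A in? yes
ancestors(G) = {A,B,E,F,G}; C in? no
ancestors(A) = {A}; H in? no
ancestors(F) = {A,B,E,F}; A in? yes
ancestors(D) = {A,B,D}; D in? yes

Answer: yes no no yes yes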